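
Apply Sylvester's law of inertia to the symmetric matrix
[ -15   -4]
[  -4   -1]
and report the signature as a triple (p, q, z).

step 0: pivot -15 → sign −
step 1: pivot 1/15 → sign +
signature = (1, 1, 0)

Answer: (1, 1, 0)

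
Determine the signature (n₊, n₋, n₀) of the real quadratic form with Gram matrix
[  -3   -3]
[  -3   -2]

Answer: (1, 1, 0)

Derivation:
step 0: pivot -3 → sign −
step 1: pivot 1 → sign +
signature = (1, 1, 0)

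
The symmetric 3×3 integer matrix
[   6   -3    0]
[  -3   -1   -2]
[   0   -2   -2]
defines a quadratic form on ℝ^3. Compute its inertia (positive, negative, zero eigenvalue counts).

step 0: pivot 6 → sign +
step 1: pivot -5/2 → sign −
step 2: pivot -2/5 → sign −
signature = (1, 2, 0)

Answer: (1, 2, 0)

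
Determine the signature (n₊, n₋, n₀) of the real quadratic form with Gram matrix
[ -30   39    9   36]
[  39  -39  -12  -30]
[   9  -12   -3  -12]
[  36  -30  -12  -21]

step 0: pivot -30 → sign −
step 1: pivot 117/10 → sign +
step 2: pivot -4/13 → sign −
step 3: row/col 3 already zero → sign 0
signature = (1, 2, 1)

Answer: (1, 2, 1)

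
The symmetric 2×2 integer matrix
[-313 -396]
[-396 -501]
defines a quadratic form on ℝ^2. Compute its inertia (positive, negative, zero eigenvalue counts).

step 0: pivot -313 → sign −
step 1: pivot 3/313 → sign +
signature = (1, 1, 0)

Answer: (1, 1, 0)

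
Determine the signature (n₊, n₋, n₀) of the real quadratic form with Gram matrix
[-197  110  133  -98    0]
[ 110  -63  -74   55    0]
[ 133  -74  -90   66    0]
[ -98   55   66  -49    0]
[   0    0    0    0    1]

step 0: pivot -197 → sign −
step 1: pivot -311/197 → sign −
step 2: pivot -51/311 → sign −
step 3: pivot -2/17 → sign −
step 4: pivot 1 → sign +
signature = (1, 4, 0)

Answer: (1, 4, 0)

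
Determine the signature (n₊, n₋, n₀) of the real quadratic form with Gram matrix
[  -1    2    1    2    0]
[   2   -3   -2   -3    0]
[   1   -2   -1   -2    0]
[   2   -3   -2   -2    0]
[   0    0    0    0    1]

Answer: (3, 1, 1)

Derivation:
step 0: pivot -1 → sign −
step 1: pivot 1 → sign +
step 2: pivot 1 → sign +
step 3: pivot 1 → sign +
step 4: row/col 4 already zero → sign 0
signature = (3, 1, 1)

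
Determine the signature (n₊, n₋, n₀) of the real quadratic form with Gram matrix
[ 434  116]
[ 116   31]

step 0: pivot 434 → sign +
step 1: pivot -1/217 → sign −
signature = (1, 1, 0)

Answer: (1, 1, 0)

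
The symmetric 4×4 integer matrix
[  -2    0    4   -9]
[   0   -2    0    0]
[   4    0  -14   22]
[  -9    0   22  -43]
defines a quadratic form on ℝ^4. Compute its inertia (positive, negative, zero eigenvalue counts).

step 0: pivot -2 → sign −
step 1: pivot -2 → sign −
step 2: pivot -6 → sign −
step 3: pivot 1/6 → sign +
signature = (1, 3, 0)

Answer: (1, 3, 0)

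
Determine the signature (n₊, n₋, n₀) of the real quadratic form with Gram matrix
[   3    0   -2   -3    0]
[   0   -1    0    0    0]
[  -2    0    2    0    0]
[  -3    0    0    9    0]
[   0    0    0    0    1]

Answer: (3, 1, 1)

Derivation:
step 0: pivot 3 → sign +
step 1: pivot -1 → sign −
step 2: pivot 2/3 → sign +
step 3: pivot 1 → sign +
step 4: row/col 4 already zero → sign 0
signature = (3, 1, 1)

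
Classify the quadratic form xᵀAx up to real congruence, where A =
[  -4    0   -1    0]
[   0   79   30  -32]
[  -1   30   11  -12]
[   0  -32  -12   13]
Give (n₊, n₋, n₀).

step 0: pivot -4 → sign −
step 1: pivot 79 → sign +
step 2: pivot -45/316 → sign −
step 3: pivot 1/5 → sign +
signature = (2, 2, 0)

Answer: (2, 2, 0)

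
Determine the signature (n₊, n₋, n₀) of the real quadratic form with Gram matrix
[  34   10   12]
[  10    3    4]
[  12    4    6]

Answer: (2, 1, 0)

Derivation:
step 0: pivot 34 → sign +
step 1: pivot 1/17 → sign +
step 2: pivot -2 → sign −
signature = (2, 1, 0)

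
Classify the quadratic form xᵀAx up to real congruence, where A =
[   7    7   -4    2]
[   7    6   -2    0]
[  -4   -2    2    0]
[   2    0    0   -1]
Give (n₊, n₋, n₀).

Answer: (3, 1, 0)

Derivation:
step 0: pivot 7 → sign +
step 1: pivot -1 → sign −
step 2: pivot 26/7 → sign +
step 3: pivot 3/13 → sign +
signature = (3, 1, 0)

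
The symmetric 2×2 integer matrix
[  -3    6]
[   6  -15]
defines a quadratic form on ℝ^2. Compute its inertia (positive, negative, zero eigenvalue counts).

step 0: pivot -3 → sign −
step 1: pivot -3 → sign −
signature = (0, 2, 0)

Answer: (0, 2, 0)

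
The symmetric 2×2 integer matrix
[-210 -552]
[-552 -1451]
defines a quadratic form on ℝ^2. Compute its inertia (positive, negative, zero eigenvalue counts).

Answer: (0, 2, 0)

Derivation:
step 0: pivot -210 → sign −
step 1: pivot -1/35 → sign −
signature = (0, 2, 0)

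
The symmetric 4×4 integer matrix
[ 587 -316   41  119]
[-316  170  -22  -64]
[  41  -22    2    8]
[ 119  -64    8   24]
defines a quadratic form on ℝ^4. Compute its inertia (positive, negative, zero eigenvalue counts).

step 0: pivot 587 → sign +
step 1: pivot -66/587 → sign −
step 2: pivot -9/11 → sign −
step 3: row/col 3 already zero → sign 0
signature = (1, 2, 1)

Answer: (1, 2, 1)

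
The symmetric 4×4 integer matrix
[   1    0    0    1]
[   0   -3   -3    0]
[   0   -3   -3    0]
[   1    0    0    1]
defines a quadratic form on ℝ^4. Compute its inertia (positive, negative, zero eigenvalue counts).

step 0: pivot 1 → sign +
step 1: pivot -3 → sign −
step 2: row/col 2 already zero → sign 0
step 3: row/col 3 already zero → sign 0
signature = (1, 1, 2)

Answer: (1, 1, 2)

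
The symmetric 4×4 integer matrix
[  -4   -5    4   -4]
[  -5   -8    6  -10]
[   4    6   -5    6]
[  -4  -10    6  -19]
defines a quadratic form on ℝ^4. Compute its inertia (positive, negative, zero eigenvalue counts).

Answer: (1, 3, 0)

Derivation:
step 0: pivot -4 → sign −
step 1: pivot -7/4 → sign −
step 2: pivot -3/7 → sign −
step 3: pivot 1 → sign +
signature = (1, 3, 0)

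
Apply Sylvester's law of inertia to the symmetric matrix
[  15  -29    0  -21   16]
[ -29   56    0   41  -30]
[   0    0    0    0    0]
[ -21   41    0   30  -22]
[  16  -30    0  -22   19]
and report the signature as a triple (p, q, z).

Answer: (3, 1, 1)

Derivation:
step 0: pivot 15 → sign +
step 1: pivot -1/15 → sign −
step 2: pivot 3 → sign +
step 3: pivot 3 → sign +
step 4: row/col 4 already zero → sign 0
signature = (3, 1, 1)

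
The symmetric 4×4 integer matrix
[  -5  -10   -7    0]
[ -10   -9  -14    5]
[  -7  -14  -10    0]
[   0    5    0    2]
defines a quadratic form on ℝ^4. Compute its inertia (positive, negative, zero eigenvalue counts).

step 0: pivot -5 → sign −
step 1: pivot 11 → sign +
step 2: pivot -1/5 → sign −
step 3: pivot -3/11 → sign −
signature = (1, 3, 0)

Answer: (1, 3, 0)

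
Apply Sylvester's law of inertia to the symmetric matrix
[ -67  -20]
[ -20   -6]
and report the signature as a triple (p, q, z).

step 0: pivot -67 → sign −
step 1: pivot -2/67 → sign −
signature = (0, 2, 0)

Answer: (0, 2, 0)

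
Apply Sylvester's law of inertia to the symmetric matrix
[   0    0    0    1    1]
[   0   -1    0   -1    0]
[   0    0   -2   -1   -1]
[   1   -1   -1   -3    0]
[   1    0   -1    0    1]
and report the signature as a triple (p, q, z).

step 0: pivot -1 → sign −
step 1: pivot -2 → sign −
step 2: pivot -3/2 → sign −
step 3: pivot 2/3 → sign +
step 4: pivot -1 → sign −
signature = (1, 4, 0)

Answer: (1, 4, 0)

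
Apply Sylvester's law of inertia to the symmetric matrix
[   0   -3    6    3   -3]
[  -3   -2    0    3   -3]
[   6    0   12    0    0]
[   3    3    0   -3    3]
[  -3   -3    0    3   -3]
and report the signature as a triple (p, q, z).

Answer: (2, 1, 2)

Derivation:
step 0: pivot -2 → sign −
step 1: pivot 9/2 → sign +
step 2: pivot 4 → sign +
step 3: row/col 3 already zero → sign 0
step 4: row/col 4 already zero → sign 0
signature = (2, 1, 2)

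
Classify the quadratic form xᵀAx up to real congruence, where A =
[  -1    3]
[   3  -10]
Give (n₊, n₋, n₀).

Answer: (0, 2, 0)

Derivation:
step 0: pivot -1 → sign −
step 1: pivot -1 → sign −
signature = (0, 2, 0)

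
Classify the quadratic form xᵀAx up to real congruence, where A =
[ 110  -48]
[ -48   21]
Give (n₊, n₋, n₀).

step 0: pivot 110 → sign +
step 1: pivot 3/55 → sign +
signature = (2, 0, 0)

Answer: (2, 0, 0)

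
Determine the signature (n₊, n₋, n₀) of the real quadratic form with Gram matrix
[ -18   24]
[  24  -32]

Answer: (0, 1, 1)

Derivation:
step 0: pivot -18 → sign −
step 1: row/col 1 already zero → sign 0
signature = (0, 1, 1)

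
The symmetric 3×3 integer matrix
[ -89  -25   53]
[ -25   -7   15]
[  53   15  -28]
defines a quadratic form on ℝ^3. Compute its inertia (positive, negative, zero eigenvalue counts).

step 0: pivot -89 → sign −
step 1: pivot 2/89 → sign +
step 2: pivot 3 → sign +
signature = (2, 1, 0)

Answer: (2, 1, 0)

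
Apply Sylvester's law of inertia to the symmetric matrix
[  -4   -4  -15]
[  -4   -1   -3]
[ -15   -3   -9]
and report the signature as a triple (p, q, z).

Answer: (1, 2, 0)

Derivation:
step 0: pivot -4 → sign −
step 1: pivot 3 → sign +
step 2: pivot -3/4 → sign −
signature = (1, 2, 0)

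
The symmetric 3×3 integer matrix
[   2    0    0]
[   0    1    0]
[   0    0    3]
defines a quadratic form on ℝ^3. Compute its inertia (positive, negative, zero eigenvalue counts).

Answer: (3, 0, 0)

Derivation:
step 0: pivot 2 → sign +
step 1: pivot 1 → sign +
step 2: pivot 3 → sign +
signature = (3, 0, 0)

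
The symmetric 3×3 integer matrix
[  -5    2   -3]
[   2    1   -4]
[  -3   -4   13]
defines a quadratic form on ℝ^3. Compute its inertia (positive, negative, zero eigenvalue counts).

step 0: pivot -5 → sign −
step 1: pivot 9/5 → sign +
step 2: pivot -2/9 → sign −
signature = (1, 2, 0)

Answer: (1, 2, 0)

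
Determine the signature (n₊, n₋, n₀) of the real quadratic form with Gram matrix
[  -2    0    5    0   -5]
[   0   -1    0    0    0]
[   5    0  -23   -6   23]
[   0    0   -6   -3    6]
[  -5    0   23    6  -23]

Answer: (1, 3, 1)

Derivation:
step 0: pivot -2 → sign −
step 1: pivot -1 → sign −
step 2: pivot -21/2 → sign −
step 3: pivot 3/7 → sign +
step 4: row/col 4 already zero → sign 0
signature = (1, 3, 1)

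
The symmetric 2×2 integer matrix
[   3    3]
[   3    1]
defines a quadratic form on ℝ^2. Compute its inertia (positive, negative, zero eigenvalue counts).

step 0: pivot 3 → sign +
step 1: pivot -2 → sign −
signature = (1, 1, 0)

Answer: (1, 1, 0)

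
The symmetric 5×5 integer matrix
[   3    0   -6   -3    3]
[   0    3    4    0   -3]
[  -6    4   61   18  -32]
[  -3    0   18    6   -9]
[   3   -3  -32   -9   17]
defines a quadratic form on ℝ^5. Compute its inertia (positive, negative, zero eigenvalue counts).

Answer: (3, 2, 0)

Derivation:
step 0: pivot 3 → sign +
step 1: pivot 3 → sign +
step 2: pivot 131/3 → sign +
step 3: pivot -39/131 → sign −
step 4: pivot -1/13 → sign −
signature = (3, 2, 0)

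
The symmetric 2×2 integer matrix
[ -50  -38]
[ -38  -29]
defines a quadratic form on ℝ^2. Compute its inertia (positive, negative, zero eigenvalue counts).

step 0: pivot -50 → sign −
step 1: pivot -3/25 → sign −
signature = (0, 2, 0)

Answer: (0, 2, 0)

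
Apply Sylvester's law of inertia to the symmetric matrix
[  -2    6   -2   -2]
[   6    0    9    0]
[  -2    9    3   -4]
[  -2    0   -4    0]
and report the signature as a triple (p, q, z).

step 0: pivot -2 → sign −
step 1: pivot 18 → sign +
step 2: pivot 9/2 → sign +
step 3: pivot -2/9 → sign −
signature = (2, 2, 0)

Answer: (2, 2, 0)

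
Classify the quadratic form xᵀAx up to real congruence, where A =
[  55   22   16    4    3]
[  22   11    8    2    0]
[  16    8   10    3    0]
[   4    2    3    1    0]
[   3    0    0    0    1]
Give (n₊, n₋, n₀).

Answer: (5, 0, 0)

Derivation:
step 0: pivot 55 → sign +
step 1: pivot 11/5 → sign +
step 2: pivot 46/11 → sign +
step 3: pivot 3/46 → sign +
step 4: pivot 2/11 → sign +
signature = (5, 0, 0)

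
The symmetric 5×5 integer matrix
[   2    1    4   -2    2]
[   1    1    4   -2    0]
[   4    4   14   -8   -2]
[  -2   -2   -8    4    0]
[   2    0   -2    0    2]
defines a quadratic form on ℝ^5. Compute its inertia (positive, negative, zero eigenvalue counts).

Answer: (2, 1, 2)

Derivation:
step 0: pivot 2 → sign +
step 1: pivot 1/2 → sign +
step 2: pivot -2 → sign −
step 3: row/col 3 already zero → sign 0
step 4: row/col 4 already zero → sign 0
signature = (2, 1, 2)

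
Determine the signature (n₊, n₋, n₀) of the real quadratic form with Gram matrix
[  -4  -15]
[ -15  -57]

Answer: (0, 2, 0)

Derivation:
step 0: pivot -4 → sign −
step 1: pivot -3/4 → sign −
signature = (0, 2, 0)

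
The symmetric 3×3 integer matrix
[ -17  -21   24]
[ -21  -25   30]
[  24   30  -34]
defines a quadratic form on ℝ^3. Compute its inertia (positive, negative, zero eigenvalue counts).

step 0: pivot -17 → sign −
step 1: pivot 16/17 → sign +
step 2: pivot -1/4 → sign −
signature = (1, 2, 0)

Answer: (1, 2, 0)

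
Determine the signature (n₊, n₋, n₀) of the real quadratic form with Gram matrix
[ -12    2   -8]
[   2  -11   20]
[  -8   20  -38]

step 0: pivot -12 → sign −
step 1: pivot -32/3 → sign −
step 2: row/col 2 already zero → sign 0
signature = (0, 2, 1)

Answer: (0, 2, 1)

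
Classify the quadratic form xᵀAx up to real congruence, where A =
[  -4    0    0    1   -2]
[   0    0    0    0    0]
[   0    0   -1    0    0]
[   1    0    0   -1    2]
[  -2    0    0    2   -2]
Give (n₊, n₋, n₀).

step 0: pivot -4 → sign −
step 1: pivot -1 → sign −
step 2: pivot -3/4 → sign −
step 3: pivot 2 → sign +
step 4: row/col 4 already zero → sign 0
signature = (1, 3, 1)

Answer: (1, 3, 1)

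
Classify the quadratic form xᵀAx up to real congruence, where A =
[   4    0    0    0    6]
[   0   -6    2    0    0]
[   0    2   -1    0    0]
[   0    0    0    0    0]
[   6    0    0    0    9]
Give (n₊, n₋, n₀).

step 0: pivot 4 → sign +
step 1: pivot -6 → sign −
step 2: pivot -1/3 → sign −
step 3: row/col 3 already zero → sign 0
step 4: row/col 4 already zero → sign 0
signature = (1, 2, 2)

Answer: (1, 2, 2)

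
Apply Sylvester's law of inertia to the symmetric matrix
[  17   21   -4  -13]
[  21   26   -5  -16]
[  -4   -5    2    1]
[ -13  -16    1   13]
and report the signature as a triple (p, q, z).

Answer: (3, 1, 0)

Derivation:
step 0: pivot 17 → sign +
step 1: pivot 1/17 → sign +
step 2: pivot 1 → sign +
step 3: pivot -1 → sign −
signature = (3, 1, 0)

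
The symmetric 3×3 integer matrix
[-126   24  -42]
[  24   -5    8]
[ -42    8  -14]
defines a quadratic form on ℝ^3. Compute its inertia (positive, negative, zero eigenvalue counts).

Answer: (0, 2, 1)

Derivation:
step 0: pivot -126 → sign −
step 1: pivot -3/7 → sign −
step 2: row/col 2 already zero → sign 0
signature = (0, 2, 1)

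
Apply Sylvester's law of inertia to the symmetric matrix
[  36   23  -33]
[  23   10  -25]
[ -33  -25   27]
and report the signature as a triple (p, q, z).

step 0: pivot 36 → sign +
step 1: pivot -169/36 → sign −
step 2: pivot 3/169 → sign +
signature = (2, 1, 0)

Answer: (2, 1, 0)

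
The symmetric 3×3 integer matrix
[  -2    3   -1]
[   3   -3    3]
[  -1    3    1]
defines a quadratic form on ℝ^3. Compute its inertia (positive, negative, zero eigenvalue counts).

step 0: pivot -2 → sign −
step 1: pivot 3/2 → sign +
step 2: row/col 2 already zero → sign 0
signature = (1, 1, 1)

Answer: (1, 1, 1)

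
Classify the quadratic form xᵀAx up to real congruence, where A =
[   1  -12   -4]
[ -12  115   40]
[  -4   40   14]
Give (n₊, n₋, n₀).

step 0: pivot 1 → sign +
step 1: pivot -29 → sign −
step 2: pivot 6/29 → sign +
signature = (2, 1, 0)

Answer: (2, 1, 0)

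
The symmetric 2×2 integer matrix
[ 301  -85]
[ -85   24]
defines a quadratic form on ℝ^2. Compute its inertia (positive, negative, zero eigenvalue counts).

step 0: pivot 301 → sign +
step 1: pivot -1/301 → sign −
signature = (1, 1, 0)

Answer: (1, 1, 0)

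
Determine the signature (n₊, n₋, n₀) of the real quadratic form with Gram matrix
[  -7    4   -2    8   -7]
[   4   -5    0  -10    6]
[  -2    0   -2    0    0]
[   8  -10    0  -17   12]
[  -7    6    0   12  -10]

step 0: pivot -7 → sign −
step 1: pivot -19/7 → sign −
step 2: pivot -18/19 → sign −
step 3: pivot 3 → sign +
step 4: pivot -1/9 → sign −
signature = (1, 4, 0)

Answer: (1, 4, 0)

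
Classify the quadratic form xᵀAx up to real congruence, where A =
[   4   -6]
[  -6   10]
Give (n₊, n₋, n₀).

step 0: pivot 4 → sign +
step 1: pivot 1 → sign +
signature = (2, 0, 0)

Answer: (2, 0, 0)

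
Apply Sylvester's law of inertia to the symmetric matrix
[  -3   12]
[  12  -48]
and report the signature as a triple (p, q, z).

Answer: (0, 1, 1)

Derivation:
step 0: pivot -3 → sign −
step 1: row/col 1 already zero → sign 0
signature = (0, 1, 1)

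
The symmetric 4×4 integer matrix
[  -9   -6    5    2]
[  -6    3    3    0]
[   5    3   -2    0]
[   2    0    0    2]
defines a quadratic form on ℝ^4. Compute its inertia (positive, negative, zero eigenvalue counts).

step 0: pivot -9 → sign −
step 1: pivot 7 → sign +
step 2: pivot 16/21 → sign +
step 3: pivot 3/4 → sign +
signature = (3, 1, 0)

Answer: (3, 1, 0)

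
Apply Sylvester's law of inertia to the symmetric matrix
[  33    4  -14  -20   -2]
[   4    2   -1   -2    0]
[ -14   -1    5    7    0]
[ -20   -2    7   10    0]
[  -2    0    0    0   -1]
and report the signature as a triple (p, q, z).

Answer: (2, 2, 1)

Derivation:
step 0: pivot 33 → sign +
step 1: pivot 50/33 → sign +
step 2: pivot -63/50 → sign −
step 3: pivot -3/7 → sign −
step 4: row/col 4 already zero → sign 0
signature = (2, 2, 1)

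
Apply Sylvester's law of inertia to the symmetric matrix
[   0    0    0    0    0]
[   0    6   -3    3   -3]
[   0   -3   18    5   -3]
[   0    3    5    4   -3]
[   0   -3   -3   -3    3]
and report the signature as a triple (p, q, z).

step 0: pivot 6 → sign +
step 1: pivot 33/2 → sign +
step 2: pivot -2/33 → sign −
step 3: pivot 3/2 → sign +
step 4: row/col 4 already zero → sign 0
signature = (3, 1, 1)

Answer: (3, 1, 1)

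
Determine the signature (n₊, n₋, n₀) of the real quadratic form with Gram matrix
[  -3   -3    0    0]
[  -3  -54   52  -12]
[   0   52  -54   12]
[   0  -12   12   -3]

step 0: pivot -3 → sign −
step 1: pivot -51 → sign −
step 2: pivot -50/51 → sign −
step 3: pivot -3/25 → sign −
signature = (0, 4, 0)

Answer: (0, 4, 0)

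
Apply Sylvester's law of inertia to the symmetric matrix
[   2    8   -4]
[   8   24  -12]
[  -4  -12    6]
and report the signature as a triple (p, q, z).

Answer: (1, 1, 1)

Derivation:
step 0: pivot 2 → sign +
step 1: pivot -8 → sign −
step 2: row/col 2 already zero → sign 0
signature = (1, 1, 1)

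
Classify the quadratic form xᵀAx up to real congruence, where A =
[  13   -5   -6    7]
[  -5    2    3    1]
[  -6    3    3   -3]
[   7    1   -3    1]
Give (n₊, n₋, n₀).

step 0: pivot 13 → sign +
step 1: pivot 1/13 → sign +
step 2: pivot -6 → sign −
step 3: pivot 3/2 → sign +
signature = (3, 1, 0)

Answer: (3, 1, 0)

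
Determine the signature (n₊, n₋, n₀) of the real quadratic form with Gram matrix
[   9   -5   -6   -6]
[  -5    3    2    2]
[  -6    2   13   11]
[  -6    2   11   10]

Answer: (3, 1, 0)

Derivation:
step 0: pivot 9 → sign +
step 1: pivot 2/9 → sign +
step 2: pivot 1 → sign +
step 3: pivot -3 → sign −
signature = (3, 1, 0)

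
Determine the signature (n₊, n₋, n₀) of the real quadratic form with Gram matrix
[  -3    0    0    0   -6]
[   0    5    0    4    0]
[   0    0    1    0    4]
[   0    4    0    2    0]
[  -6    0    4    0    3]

step 0: pivot -3 → sign −
step 1: pivot 5 → sign +
step 2: pivot 1 → sign +
step 3: pivot -6/5 → sign −
step 4: pivot -1 → sign −
signature = (2, 3, 0)

Answer: (2, 3, 0)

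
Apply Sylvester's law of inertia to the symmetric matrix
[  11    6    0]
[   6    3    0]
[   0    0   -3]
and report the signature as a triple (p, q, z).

Answer: (1, 2, 0)

Derivation:
step 0: pivot 11 → sign +
step 1: pivot -3/11 → sign −
step 2: pivot -3 → sign −
signature = (1, 2, 0)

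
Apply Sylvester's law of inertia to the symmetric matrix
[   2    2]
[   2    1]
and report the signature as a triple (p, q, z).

Answer: (1, 1, 0)

Derivation:
step 0: pivot 2 → sign +
step 1: pivot -1 → sign −
signature = (1, 1, 0)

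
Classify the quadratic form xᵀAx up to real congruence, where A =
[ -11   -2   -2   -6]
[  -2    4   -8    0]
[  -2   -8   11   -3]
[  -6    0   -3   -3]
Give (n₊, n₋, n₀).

step 0: pivot -11 → sign −
step 1: pivot 48/11 → sign +
step 2: pivot -2 → sign −
step 3: row/col 3 already zero → sign 0
signature = (1, 2, 1)

Answer: (1, 2, 1)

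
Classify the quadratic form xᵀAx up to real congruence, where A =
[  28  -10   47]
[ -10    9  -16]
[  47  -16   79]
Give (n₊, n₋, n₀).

step 0: pivot 28 → sign +
step 1: pivot 38/7 → sign +
step 2: pivot -1/152 → sign −
signature = (2, 1, 0)

Answer: (2, 1, 0)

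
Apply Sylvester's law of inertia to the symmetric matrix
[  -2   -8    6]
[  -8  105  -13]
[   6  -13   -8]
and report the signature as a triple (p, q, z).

Answer: (2, 1, 0)

Derivation:
step 0: pivot -2 → sign −
step 1: pivot 137 → sign +
step 2: pivot 1/137 → sign +
signature = (2, 1, 0)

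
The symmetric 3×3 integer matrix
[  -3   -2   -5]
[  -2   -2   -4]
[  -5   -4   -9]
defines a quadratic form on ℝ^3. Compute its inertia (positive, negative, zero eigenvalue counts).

step 0: pivot -3 → sign −
step 1: pivot -2/3 → sign −
step 2: row/col 2 already zero → sign 0
signature = (0, 2, 1)

Answer: (0, 2, 1)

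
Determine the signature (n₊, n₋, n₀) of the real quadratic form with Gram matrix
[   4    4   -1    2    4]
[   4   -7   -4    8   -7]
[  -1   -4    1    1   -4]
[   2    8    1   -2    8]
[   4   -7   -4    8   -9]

Answer: (3, 2, 0)

Derivation:
step 0: pivot 4 → sign +
step 1: pivot -11 → sign −
step 2: pivot 69/44 → sign +
step 3: pivot 6/23 → sign +
step 4: pivot -2 → sign −
signature = (3, 2, 0)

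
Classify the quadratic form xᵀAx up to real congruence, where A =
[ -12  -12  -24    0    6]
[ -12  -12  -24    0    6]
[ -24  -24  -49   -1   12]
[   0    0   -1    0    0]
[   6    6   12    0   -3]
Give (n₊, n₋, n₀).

Answer: (1, 2, 2)

Derivation:
step 0: pivot -12 → sign −
step 1: pivot -1 → sign −
step 2: pivot 1 → sign +
step 3: row/col 3 already zero → sign 0
step 4: row/col 4 already zero → sign 0
signature = (1, 2, 2)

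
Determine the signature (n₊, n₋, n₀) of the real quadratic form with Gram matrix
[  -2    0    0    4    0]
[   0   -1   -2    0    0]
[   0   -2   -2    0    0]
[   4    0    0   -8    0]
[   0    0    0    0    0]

step 0: pivot -2 → sign −
step 1: pivot -1 → sign −
step 2: pivot 2 → sign +
step 3: row/col 3 already zero → sign 0
step 4: row/col 4 already zero → sign 0
signature = (1, 2, 2)

Answer: (1, 2, 2)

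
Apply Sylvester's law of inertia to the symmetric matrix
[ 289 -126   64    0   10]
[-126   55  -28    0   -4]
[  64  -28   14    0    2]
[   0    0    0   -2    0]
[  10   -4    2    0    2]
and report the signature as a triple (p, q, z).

step 0: pivot 289 → sign +
step 1: pivot 19/289 → sign +
step 2: pivot -6/19 → sign −
step 3: pivot -2 → sign −
step 4: row/col 4 already zero → sign 0
signature = (2, 2, 1)

Answer: (2, 2, 1)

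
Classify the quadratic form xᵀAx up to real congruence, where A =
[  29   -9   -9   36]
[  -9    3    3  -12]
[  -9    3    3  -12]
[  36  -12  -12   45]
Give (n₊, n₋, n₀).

step 0: pivot 29 → sign +
step 1: pivot 6/29 → sign +
step 2: pivot -3 → sign −
step 3: row/col 3 already zero → sign 0
signature = (2, 1, 1)

Answer: (2, 1, 1)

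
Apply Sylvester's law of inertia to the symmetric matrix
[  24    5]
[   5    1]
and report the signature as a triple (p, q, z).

step 0: pivot 24 → sign +
step 1: pivot -1/24 → sign −
signature = (1, 1, 0)

Answer: (1, 1, 0)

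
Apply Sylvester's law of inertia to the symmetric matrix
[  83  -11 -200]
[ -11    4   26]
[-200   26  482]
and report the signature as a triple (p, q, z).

step 0: pivot 83 → sign +
step 1: pivot 211/83 → sign +
step 2: pivot -6/211 → sign −
signature = (2, 1, 0)

Answer: (2, 1, 0)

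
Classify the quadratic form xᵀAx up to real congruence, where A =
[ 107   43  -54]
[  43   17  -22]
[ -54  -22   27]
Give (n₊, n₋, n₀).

Answer: (2, 1, 0)

Derivation:
step 0: pivot 107 → sign +
step 1: pivot -30/107 → sign −
step 2: pivot 1/15 → sign +
signature = (2, 1, 0)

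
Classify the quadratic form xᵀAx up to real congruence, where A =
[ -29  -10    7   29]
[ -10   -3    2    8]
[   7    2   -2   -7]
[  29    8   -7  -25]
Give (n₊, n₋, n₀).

Answer: (1, 2, 1)

Derivation:
step 0: pivot -29 → sign −
step 1: pivot 13/29 → sign +
step 2: pivot -9/13 → sign −
step 3: row/col 3 already zero → sign 0
signature = (1, 2, 1)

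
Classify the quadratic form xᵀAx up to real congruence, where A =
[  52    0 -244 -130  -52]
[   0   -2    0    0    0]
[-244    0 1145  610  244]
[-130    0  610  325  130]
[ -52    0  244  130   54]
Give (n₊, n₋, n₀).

step 0: pivot 52 → sign +
step 1: pivot -2 → sign −
step 2: pivot 1/13 → sign +
step 3: pivot 2 → sign +
step 4: row/col 4 already zero → sign 0
signature = (3, 1, 1)

Answer: (3, 1, 1)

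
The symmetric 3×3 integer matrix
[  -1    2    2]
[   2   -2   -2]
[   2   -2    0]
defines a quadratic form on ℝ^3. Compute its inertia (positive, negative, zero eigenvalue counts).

step 0: pivot -1 → sign −
step 1: pivot 2 → sign +
step 2: pivot 2 → sign +
signature = (2, 1, 0)

Answer: (2, 1, 0)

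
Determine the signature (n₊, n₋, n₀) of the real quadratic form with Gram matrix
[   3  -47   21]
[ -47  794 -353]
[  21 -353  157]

step 0: pivot 3 → sign +
step 1: pivot 173/3 → sign +
step 2: pivot 2/173 → sign +
signature = (3, 0, 0)

Answer: (3, 0, 0)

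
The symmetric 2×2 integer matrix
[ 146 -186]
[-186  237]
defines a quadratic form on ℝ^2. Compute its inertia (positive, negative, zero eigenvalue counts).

Answer: (2, 0, 0)

Derivation:
step 0: pivot 146 → sign +
step 1: pivot 3/73 → sign +
signature = (2, 0, 0)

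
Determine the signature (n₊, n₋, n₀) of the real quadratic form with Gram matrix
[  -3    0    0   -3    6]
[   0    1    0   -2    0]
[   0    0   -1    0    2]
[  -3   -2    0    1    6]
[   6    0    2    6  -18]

Answer: (1, 3, 1)

Derivation:
step 0: pivot -3 → sign −
step 1: pivot 1 → sign +
step 2: pivot -1 → sign −
step 3: pivot -2 → sign −
step 4: row/col 4 already zero → sign 0
signature = (1, 3, 1)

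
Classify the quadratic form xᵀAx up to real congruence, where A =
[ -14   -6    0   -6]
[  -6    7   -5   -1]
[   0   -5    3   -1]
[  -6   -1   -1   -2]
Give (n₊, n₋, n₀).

Answer: (3, 1, 0)

Derivation:
step 0: pivot -14 → sign −
step 1: pivot 67/7 → sign +
step 2: pivot 26/67 → sign +
step 3: pivot 3/13 → sign +
signature = (3, 1, 0)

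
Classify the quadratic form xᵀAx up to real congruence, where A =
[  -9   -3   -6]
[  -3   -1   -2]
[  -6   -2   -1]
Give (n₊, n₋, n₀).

Answer: (1, 1, 1)

Derivation:
step 0: pivot -9 → sign −
step 1: pivot 3 → sign +
step 2: row/col 2 already zero → sign 0
signature = (1, 1, 1)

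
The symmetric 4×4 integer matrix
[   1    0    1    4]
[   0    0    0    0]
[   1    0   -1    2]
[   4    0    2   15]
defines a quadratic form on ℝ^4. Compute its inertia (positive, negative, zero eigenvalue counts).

step 0: pivot 1 → sign +
step 1: pivot -2 → sign −
step 2: pivot 1 → sign +
step 3: row/col 3 already zero → sign 0
signature = (2, 1, 1)

Answer: (2, 1, 1)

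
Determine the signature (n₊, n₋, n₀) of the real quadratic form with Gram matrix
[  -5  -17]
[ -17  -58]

Answer: (0, 2, 0)

Derivation:
step 0: pivot -5 → sign −
step 1: pivot -1/5 → sign −
signature = (0, 2, 0)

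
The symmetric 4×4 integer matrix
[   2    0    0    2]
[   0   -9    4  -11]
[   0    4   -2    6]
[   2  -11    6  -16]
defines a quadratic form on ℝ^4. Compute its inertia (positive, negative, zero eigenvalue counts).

Answer: (2, 2, 0)

Derivation:
step 0: pivot 2 → sign +
step 1: pivot -9 → sign −
step 2: pivot -2/9 → sign −
step 3: pivot 1 → sign +
signature = (2, 2, 0)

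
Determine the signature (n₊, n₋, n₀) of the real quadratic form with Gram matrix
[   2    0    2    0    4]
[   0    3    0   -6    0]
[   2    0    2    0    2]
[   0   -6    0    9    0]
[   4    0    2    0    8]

step 0: pivot 2 → sign +
step 1: pivot 3 → sign +
step 2: pivot -3 → sign −
step 3: pivot -4 → sign −
step 4: pivot 1 → sign +
signature = (3, 2, 0)

Answer: (3, 2, 0)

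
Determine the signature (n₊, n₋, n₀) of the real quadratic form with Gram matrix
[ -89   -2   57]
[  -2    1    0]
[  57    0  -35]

step 0: pivot -89 → sign −
step 1: pivot 93/89 → sign +
step 2: pivot -2/31 → sign −
signature = (1, 2, 0)

Answer: (1, 2, 0)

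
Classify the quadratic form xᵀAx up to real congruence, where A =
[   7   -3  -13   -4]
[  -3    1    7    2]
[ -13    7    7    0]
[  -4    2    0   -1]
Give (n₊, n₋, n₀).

step 0: pivot 7 → sign +
step 1: pivot -2/7 → sign −
step 2: pivot -10 → sign −
step 3: pivot 3/5 → sign +
signature = (2, 2, 0)

Answer: (2, 2, 0)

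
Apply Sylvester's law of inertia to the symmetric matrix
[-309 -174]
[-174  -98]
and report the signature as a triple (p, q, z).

Answer: (0, 2, 0)

Derivation:
step 0: pivot -309 → sign −
step 1: pivot -2/103 → sign −
signature = (0, 2, 0)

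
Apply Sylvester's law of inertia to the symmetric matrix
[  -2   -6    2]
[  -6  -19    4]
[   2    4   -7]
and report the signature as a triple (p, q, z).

Answer: (0, 3, 0)

Derivation:
step 0: pivot -2 → sign −
step 1: pivot -1 → sign −
step 2: pivot -1 → sign −
signature = (0, 3, 0)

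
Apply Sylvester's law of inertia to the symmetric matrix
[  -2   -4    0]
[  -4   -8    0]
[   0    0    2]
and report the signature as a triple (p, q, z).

step 0: pivot -2 → sign −
step 1: pivot 2 → sign +
step 2: row/col 2 already zero → sign 0
signature = (1, 1, 1)

Answer: (1, 1, 1)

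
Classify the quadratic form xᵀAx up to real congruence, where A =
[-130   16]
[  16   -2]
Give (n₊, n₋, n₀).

Answer: (0, 2, 0)

Derivation:
step 0: pivot -130 → sign −
step 1: pivot -2/65 → sign −
signature = (0, 2, 0)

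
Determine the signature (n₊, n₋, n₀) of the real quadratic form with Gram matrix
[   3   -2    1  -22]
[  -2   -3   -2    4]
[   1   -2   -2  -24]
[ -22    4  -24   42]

step 0: pivot 3 → sign +
step 1: pivot -13/3 → sign −
step 2: pivot -25/13 → sign −
step 3: pivot 2/25 → sign +
signature = (2, 2, 0)

Answer: (2, 2, 0)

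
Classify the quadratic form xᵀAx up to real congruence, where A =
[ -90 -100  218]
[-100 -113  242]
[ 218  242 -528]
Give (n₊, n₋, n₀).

Answer: (1, 2, 0)

Derivation:
step 0: pivot -90 → sign −
step 1: pivot -17/9 → sign −
step 2: pivot 6/85 → sign +
signature = (1, 2, 0)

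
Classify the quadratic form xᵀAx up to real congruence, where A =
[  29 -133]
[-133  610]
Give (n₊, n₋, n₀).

Answer: (2, 0, 0)

Derivation:
step 0: pivot 29 → sign +
step 1: pivot 1/29 → sign +
signature = (2, 0, 0)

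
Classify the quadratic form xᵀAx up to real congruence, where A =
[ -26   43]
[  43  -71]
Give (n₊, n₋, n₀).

Answer: (1, 1, 0)

Derivation:
step 0: pivot -26 → sign −
step 1: pivot 3/26 → sign +
signature = (1, 1, 0)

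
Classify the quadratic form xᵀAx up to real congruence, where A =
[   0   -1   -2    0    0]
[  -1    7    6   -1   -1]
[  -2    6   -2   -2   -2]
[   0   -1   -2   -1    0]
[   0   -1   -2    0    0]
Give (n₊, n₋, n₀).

Answer: (2, 2, 1)

Derivation:
step 0: pivot 7 → sign +
step 1: pivot -1/7 → sign −
step 2: pivot 2 → sign +
step 3: pivot -1 → sign −
step 4: row/col 4 already zero → sign 0
signature = (2, 2, 1)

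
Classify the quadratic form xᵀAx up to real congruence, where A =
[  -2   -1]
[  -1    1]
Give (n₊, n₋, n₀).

Answer: (1, 1, 0)

Derivation:
step 0: pivot -2 → sign −
step 1: pivot 3/2 → sign +
signature = (1, 1, 0)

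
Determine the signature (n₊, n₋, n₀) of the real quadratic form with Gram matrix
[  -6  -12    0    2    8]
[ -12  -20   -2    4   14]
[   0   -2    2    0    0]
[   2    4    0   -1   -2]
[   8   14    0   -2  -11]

Answer: (2, 3, 0)

Derivation:
step 0: pivot -6 → sign −
step 1: pivot 4 → sign +
step 2: pivot 1 → sign +
step 3: pivot -1/3 → sign −
step 4: pivot -1 → sign −
signature = (2, 3, 0)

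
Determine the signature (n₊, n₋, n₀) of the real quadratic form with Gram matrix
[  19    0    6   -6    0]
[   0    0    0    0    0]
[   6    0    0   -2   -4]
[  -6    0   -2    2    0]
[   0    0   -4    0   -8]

Answer: (2, 1, 2)

Derivation:
step 0: pivot 19 → sign +
step 1: pivot -36/19 → sign −
step 2: pivot 1/9 → sign +
step 3: row/col 3 already zero → sign 0
step 4: row/col 4 already zero → sign 0
signature = (2, 1, 2)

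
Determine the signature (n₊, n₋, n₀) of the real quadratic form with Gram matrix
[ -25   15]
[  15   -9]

step 0: pivot -25 → sign −
step 1: row/col 1 already zero → sign 0
signature = (0, 1, 1)

Answer: (0, 1, 1)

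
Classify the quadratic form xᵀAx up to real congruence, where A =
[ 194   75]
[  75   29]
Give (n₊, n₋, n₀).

step 0: pivot 194 → sign +
step 1: pivot 1/194 → sign +
signature = (2, 0, 0)

Answer: (2, 0, 0)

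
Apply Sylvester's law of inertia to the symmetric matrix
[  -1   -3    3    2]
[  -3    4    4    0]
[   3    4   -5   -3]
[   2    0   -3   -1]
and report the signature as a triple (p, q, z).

Answer: (2, 1, 1)

Derivation:
step 0: pivot -1 → sign −
step 1: pivot 13 → sign +
step 2: pivot 27/13 → sign +
step 3: row/col 3 already zero → sign 0
signature = (2, 1, 1)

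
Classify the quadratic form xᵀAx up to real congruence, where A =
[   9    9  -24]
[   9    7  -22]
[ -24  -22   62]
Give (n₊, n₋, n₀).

Answer: (1, 1, 1)

Derivation:
step 0: pivot 9 → sign +
step 1: pivot -2 → sign −
step 2: row/col 2 already zero → sign 0
signature = (1, 1, 1)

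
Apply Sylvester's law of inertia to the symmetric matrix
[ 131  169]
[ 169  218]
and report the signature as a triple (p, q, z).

step 0: pivot 131 → sign +
step 1: pivot -3/131 → sign −
signature = (1, 1, 0)

Answer: (1, 1, 0)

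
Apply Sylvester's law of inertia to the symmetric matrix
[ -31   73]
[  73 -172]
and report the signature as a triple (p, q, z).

step 0: pivot -31 → sign −
step 1: pivot -3/31 → sign −
signature = (0, 2, 0)

Answer: (0, 2, 0)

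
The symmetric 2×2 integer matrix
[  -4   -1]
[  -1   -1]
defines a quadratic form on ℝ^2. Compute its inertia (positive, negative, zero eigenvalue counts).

Answer: (0, 2, 0)

Derivation:
step 0: pivot -4 → sign −
step 1: pivot -3/4 → sign −
signature = (0, 2, 0)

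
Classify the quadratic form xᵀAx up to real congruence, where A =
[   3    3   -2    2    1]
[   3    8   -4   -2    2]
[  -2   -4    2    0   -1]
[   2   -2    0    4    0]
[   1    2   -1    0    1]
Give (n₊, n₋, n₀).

Answer: (3, 1, 1)

Derivation:
step 0: pivot 3 → sign +
step 1: pivot 5 → sign +
step 2: pivot -2/15 → sign −
step 3: pivot 1/2 → sign +
step 4: row/col 4 already zero → sign 0
signature = (3, 1, 1)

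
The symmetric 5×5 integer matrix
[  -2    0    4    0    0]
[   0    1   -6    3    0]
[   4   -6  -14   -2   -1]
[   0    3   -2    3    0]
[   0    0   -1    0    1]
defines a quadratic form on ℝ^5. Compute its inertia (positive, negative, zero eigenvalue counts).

step 0: pivot -2 → sign −
step 1: pivot 1 → sign +
step 2: pivot -42 → sign −
step 3: pivot 2/21 → sign +
step 4: pivot -1/2 → sign −
signature = (2, 3, 0)

Answer: (2, 3, 0)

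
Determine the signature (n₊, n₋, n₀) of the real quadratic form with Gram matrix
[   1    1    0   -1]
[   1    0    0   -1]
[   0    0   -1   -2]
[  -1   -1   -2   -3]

Answer: (1, 2, 1)

Derivation:
step 0: pivot 1 → sign +
step 1: pivot -1 → sign −
step 2: pivot -1 → sign −
step 3: row/col 3 already zero → sign 0
signature = (1, 2, 1)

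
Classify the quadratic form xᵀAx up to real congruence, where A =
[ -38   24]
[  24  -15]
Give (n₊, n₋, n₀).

Answer: (1, 1, 0)

Derivation:
step 0: pivot -38 → sign −
step 1: pivot 3/19 → sign +
signature = (1, 1, 0)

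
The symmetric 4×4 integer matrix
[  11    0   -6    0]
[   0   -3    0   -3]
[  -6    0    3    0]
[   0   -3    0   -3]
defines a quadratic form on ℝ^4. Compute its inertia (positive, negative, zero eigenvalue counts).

step 0: pivot 11 → sign +
step 1: pivot -3 → sign −
step 2: pivot -3/11 → sign −
step 3: row/col 3 already zero → sign 0
signature = (1, 2, 1)

Answer: (1, 2, 1)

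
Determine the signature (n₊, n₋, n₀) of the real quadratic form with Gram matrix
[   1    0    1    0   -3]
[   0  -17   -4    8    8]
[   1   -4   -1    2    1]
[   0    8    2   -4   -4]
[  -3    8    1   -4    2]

Answer: (2, 3, 0)

Derivation:
step 0: pivot 1 → sign +
step 1: pivot -17 → sign −
step 2: pivot -18/17 → sign −
step 3: pivot -2/9 → sign −
step 4: pivot 1 → sign +
signature = (2, 3, 0)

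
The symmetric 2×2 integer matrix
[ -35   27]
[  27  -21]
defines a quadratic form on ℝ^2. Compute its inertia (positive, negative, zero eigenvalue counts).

step 0: pivot -35 → sign −
step 1: pivot -6/35 → sign −
signature = (0, 2, 0)

Answer: (0, 2, 0)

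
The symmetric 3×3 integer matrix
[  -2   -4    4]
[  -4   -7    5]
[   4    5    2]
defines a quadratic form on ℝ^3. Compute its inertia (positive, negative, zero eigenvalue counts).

Answer: (2, 1, 0)

Derivation:
step 0: pivot -2 → sign −
step 1: pivot 1 → sign +
step 2: pivot 1 → sign +
signature = (2, 1, 0)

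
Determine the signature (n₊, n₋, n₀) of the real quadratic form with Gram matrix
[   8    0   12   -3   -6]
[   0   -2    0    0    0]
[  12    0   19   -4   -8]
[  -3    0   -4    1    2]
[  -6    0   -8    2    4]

Answer: (2, 2, 1)

Derivation:
step 0: pivot 8 → sign +
step 1: pivot -2 → sign −
step 2: pivot 1 → sign +
step 3: pivot -3/8 → sign −
step 4: row/col 4 already zero → sign 0
signature = (2, 2, 1)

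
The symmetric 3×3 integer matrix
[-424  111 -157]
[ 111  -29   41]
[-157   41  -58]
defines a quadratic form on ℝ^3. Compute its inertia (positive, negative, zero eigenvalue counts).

step 0: pivot -424 → sign −
step 1: pivot 25/424 → sign +
step 2: pivot -1/25 → sign −
signature = (1, 2, 0)

Answer: (1, 2, 0)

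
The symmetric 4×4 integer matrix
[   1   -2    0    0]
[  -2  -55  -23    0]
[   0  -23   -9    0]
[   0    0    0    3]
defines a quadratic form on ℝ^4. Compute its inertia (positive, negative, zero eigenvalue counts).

Answer: (2, 2, 0)

Derivation:
step 0: pivot 1 → sign +
step 1: pivot -59 → sign −
step 2: pivot -2/59 → sign −
step 3: pivot 3 → sign +
signature = (2, 2, 0)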